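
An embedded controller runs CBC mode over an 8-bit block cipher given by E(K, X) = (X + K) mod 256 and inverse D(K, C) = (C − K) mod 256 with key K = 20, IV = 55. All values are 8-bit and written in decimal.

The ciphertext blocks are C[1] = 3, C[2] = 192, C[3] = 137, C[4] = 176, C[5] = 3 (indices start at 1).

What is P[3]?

P[3] = 181

CBC decryption: P_i = D(K, C_i) ⊕ C_{i−1}, with C_{0} = IV.
P[3]: D(K, 137) = 117; 117 ⊕ 192 = 181.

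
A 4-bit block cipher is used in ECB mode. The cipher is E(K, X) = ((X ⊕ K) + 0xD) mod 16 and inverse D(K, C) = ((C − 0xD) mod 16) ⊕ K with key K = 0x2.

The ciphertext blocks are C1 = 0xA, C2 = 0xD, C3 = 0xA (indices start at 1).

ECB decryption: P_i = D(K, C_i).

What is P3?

P3 = 0xF

P3: D(K, 0xA) = 0xF.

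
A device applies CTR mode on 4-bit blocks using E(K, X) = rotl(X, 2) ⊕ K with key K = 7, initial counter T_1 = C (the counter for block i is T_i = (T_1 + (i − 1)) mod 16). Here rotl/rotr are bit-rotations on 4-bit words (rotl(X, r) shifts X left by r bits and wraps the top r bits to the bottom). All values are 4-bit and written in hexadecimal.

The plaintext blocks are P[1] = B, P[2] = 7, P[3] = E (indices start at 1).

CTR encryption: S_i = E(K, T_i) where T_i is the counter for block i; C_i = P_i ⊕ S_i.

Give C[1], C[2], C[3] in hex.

C[1]: T = C, S = E(K, T) = 4; B ⊕ 4 = F.
C[2]: T = D, S = E(K, T) = 0; 7 ⊕ 0 = 7.
C[3]: T = E, S = E(K, T) = C; E ⊕ C = 2.

C[1] = F, C[2] = 7, C[3] = 2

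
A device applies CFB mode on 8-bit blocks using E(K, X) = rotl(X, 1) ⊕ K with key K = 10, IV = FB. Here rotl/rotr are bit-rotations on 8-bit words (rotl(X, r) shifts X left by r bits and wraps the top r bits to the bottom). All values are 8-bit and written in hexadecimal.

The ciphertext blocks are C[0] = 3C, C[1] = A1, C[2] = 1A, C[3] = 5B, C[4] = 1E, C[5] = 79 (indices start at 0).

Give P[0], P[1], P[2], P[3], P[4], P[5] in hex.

CFB decryption: P_i = C_i ⊕ E(K, C_{i−1}), with C_{−1} = IV.
P[0]: E(K, FB) = E7; 3C ⊕ E7 = DB.
P[1]: E(K, 3C) = 68; A1 ⊕ 68 = C9.
P[2]: E(K, A1) = 53; 1A ⊕ 53 = 49.
P[3]: E(K, 1A) = 24; 5B ⊕ 24 = 7F.
P[4]: E(K, 5B) = A6; 1E ⊕ A6 = B8.
P[5]: E(K, 1E) = 2C; 79 ⊕ 2C = 55.

P[0] = DB, P[1] = C9, P[2] = 49, P[3] = 7F, P[4] = B8, P[5] = 55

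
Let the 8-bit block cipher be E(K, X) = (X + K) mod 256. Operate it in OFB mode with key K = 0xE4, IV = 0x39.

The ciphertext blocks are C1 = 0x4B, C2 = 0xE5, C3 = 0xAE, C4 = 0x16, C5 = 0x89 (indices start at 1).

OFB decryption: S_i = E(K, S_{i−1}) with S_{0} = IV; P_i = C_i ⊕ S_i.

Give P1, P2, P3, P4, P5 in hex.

P1: S = E(K, 0x39) = 0x1D; 0x4B ⊕ 0x1D = 0x56.
P2: S = E(K, 0x1D) = 0x01; 0xE5 ⊕ 0x01 = 0xE4.
P3: S = E(K, 0x01) = 0xE5; 0xAE ⊕ 0xE5 = 0x4B.
P4: S = E(K, 0xE5) = 0xC9; 0x16 ⊕ 0xC9 = 0xDF.
P5: S = E(K, 0xC9) = 0xAD; 0x89 ⊕ 0xAD = 0x24.

P1 = 0x56, P2 = 0xE4, P3 = 0x4B, P4 = 0xDF, P5 = 0x24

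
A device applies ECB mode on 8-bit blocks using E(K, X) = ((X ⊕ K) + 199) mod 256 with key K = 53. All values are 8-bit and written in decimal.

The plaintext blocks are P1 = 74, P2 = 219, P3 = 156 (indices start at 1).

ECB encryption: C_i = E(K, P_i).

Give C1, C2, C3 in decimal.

C1: E(K, 74) = 70.
C2: E(K, 219) = 181.
C3: E(K, 156) = 112.

C1 = 70, C2 = 181, C3 = 112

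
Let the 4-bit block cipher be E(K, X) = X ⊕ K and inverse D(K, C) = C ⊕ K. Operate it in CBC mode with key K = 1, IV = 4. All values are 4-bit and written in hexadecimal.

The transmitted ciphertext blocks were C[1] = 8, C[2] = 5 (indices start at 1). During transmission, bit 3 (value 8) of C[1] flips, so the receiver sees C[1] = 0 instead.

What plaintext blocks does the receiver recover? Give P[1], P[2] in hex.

P[1] = 5, P[2] = 4

CBC decryption: P_i = D(K, C_i) ⊕ C_{i−1}, with C_{0} = IV.
Only C[1] changed, to 0. In CBC, a change in C_i garbles P_i and flips the same bit in P_{i+1}. Decrypting the received ciphertext:
P[1]: D(K, 0) = 1; 1 ⊕ 4 = 5.
P[2]: D(K, 5) = 4; 4 ⊕ 0 = 4.
Blocks that differ from the original plaintext: P[1], P[2].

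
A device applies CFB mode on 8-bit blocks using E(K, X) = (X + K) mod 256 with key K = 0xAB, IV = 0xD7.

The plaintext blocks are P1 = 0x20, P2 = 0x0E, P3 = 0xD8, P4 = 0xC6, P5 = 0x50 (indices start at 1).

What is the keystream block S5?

CFB encryption: C_i = P_i ⊕ E(K, C_{i−1}), with C_{0} = IV.
C1: E(K, 0xD7) = 0x82; 0x20 ⊕ 0x82 = 0xA2.
C2: E(K, 0xA2) = 0x4D; 0x0E ⊕ 0x4D = 0x43.
C3: E(K, 0x43) = 0xEE; 0xD8 ⊕ 0xEE = 0x36.
C4: E(K, 0x36) = 0xE1; 0xC6 ⊕ 0xE1 = 0x27.
C5: E(K, 0x27) = 0xD2; 0x50 ⊕ 0xD2 = 0x82.
So S5 = 0xD2.

0xD2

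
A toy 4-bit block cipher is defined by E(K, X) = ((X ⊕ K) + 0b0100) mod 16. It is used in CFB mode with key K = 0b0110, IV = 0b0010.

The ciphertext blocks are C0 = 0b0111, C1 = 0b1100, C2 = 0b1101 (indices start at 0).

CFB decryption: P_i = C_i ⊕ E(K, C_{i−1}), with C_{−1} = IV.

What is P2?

P2 = 0b0011

P2: E(K, 0b1100) = 0b1110; 0b1101 ⊕ 0b1110 = 0b0011.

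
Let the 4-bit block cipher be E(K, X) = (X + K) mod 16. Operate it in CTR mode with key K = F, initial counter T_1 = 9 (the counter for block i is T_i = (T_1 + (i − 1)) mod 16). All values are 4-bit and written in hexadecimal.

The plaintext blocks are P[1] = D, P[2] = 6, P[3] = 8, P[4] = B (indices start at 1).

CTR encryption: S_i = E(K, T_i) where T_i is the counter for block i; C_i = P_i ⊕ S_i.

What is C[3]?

C[1]: T = 9, S = E(K, T) = 8; D ⊕ 8 = 5.
C[2]: T = A, S = E(K, T) = 9; 6 ⊕ 9 = F.
C[3]: T = B, S = E(K, T) = A; 8 ⊕ A = 2.

C[3] = 2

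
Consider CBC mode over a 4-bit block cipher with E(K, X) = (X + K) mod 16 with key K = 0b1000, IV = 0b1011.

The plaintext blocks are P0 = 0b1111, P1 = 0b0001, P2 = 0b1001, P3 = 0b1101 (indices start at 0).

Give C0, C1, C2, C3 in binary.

CBC encryption: C_i = E(K, P_i ⊕ C_{i−1}), with C_{−1} = IV.
C0: P0 ⊕ 0b1011 = 0b0100; E(K, 0b0100) = 0b1100.
C1: P1 ⊕ 0b1100 = 0b1101; E(K, 0b1101) = 0b0101.
C2: P2 ⊕ 0b0101 = 0b1100; E(K, 0b1100) = 0b0100.
C3: P3 ⊕ 0b0100 = 0b1001; E(K, 0b1001) = 0b0001.

C0 = 0b1100, C1 = 0b0101, C2 = 0b0100, C3 = 0b0001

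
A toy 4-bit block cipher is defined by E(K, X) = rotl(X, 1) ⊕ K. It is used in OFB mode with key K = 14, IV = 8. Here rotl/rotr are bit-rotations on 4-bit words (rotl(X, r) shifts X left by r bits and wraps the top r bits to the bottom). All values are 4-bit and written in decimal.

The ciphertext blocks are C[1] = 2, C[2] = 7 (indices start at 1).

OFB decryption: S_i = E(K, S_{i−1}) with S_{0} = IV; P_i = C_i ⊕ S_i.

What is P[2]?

P[2] = 6

P[1]: S = E(K, 8) = 15; 2 ⊕ 15 = 13.
P[2]: S = E(K, 15) = 1; 7 ⊕ 1 = 6.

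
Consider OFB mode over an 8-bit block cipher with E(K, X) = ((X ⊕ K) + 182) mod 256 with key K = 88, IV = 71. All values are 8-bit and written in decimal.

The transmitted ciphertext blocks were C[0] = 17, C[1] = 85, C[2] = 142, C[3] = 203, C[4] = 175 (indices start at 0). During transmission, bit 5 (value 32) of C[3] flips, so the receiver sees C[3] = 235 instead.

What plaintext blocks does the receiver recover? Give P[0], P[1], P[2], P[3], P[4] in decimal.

P[0] = 196, P[1] = 22, P[2] = 95, P[3] = 212, P[4] = 178

OFB decryption: S_i = E(K, S_{i−1}) with S_{−1} = IV; P_i = C_i ⊕ S_i.
Only C[3] changed, to 235. In OFB, a change in C_i flips the same bit in P_i only; the keystream is unaffected. Decrypting the received ciphertext:
P[0]: S = E(K, 71) = 213; 17 ⊕ 213 = 196.
P[1]: S = E(K, 213) = 67; 85 ⊕ 67 = 22.
P[2]: S = E(K, 67) = 209; 142 ⊕ 209 = 95.
P[3]: S = E(K, 209) = 63; 235 ⊕ 63 = 212.
P[4]: S = E(K, 63) = 29; 175 ⊕ 29 = 178.
Blocks that differ from the original plaintext: P[3].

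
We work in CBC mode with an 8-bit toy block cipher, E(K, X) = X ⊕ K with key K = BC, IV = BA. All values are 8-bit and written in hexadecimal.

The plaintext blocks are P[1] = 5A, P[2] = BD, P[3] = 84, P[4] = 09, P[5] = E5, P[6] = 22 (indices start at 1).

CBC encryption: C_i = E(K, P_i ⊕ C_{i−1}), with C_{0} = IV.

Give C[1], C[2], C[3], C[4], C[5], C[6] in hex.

C[1] = 5C, C[2] = 5D, C[3] = 65, C[4] = D0, C[5] = 89, C[6] = 17

C[1]: P[1] ⊕ BA = E0; E(K, E0) = 5C.
C[2]: P[2] ⊕ 5C = E1; E(K, E1) = 5D.
C[3]: P[3] ⊕ 5D = D9; E(K, D9) = 65.
C[4]: P[4] ⊕ 65 = 6C; E(K, 6C) = D0.
C[5]: P[5] ⊕ D0 = 35; E(K, 35) = 89.
C[6]: P[6] ⊕ 89 = AB; E(K, AB) = 17.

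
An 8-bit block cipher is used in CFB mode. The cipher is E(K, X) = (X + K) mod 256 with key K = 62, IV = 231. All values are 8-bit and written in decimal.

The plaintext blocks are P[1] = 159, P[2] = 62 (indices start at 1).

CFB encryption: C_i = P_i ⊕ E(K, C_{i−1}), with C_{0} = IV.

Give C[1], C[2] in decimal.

C[1] = 186, C[2] = 198

C[1]: E(K, 231) = 37; 159 ⊕ 37 = 186.
C[2]: E(K, 186) = 248; 62 ⊕ 248 = 198.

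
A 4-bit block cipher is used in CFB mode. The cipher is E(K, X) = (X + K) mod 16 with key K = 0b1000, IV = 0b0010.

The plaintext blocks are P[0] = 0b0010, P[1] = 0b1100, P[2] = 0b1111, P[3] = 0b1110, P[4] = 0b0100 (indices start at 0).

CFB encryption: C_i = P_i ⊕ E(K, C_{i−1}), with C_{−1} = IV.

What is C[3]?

C[0]: E(K, 0b0010) = 0b1010; 0b0010 ⊕ 0b1010 = 0b1000.
C[1]: E(K, 0b1000) = 0b0000; 0b1100 ⊕ 0b0000 = 0b1100.
C[2]: E(K, 0b1100) = 0b0100; 0b1111 ⊕ 0b0100 = 0b1011.
C[3]: E(K, 0b1011) = 0b0011; 0b1110 ⊕ 0b0011 = 0b1101.

C[3] = 0b1101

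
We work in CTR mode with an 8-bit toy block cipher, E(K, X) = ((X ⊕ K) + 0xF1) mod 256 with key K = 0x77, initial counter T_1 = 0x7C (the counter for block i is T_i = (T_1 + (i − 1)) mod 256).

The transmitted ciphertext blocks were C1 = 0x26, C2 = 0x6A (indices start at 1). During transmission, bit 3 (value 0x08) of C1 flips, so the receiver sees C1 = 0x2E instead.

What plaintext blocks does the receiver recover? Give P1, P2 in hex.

CTR decryption: S_i = E(K, T_i) where T_i is the counter for block i; P_i = C_i ⊕ S_i.
Only C1 changed, to 0x2E. In CTR, a change in C_i flips the same bit in P_i only; the keystream is unaffected. Decrypting the received ciphertext:
P1: T = 0x7C, S = E(K, T) = 0xFC; 0x2E ⊕ 0xFC = 0xD2.
P2: T = 0x7D, S = E(K, T) = 0xFB; 0x6A ⊕ 0xFB = 0x91.
Blocks that differ from the original plaintext: P1.

P1 = 0xD2, P2 = 0x91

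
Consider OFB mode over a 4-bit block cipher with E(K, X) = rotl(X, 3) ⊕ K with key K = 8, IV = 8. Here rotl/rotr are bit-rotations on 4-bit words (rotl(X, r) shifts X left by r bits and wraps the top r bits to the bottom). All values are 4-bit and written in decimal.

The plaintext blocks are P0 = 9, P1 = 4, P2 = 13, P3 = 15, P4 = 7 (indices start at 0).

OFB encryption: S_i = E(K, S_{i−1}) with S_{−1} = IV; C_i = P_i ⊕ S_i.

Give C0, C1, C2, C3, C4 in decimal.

C0: S = E(K, 8) = 12; 9 ⊕ 12 = 5.
C1: S = E(K, 12) = 14; 4 ⊕ 14 = 10.
C2: S = E(K, 14) = 15; 13 ⊕ 15 = 2.
C3: S = E(K, 15) = 7; 15 ⊕ 7 = 8.
C4: S = E(K, 7) = 3; 7 ⊕ 3 = 4.

C0 = 5, C1 = 10, C2 = 2, C3 = 8, C4 = 4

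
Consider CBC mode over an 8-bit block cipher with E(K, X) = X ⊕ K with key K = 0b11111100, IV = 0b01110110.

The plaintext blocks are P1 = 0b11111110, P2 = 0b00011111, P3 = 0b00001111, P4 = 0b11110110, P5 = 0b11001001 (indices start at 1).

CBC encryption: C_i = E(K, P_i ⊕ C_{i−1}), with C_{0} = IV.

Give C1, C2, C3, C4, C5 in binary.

C1: P1 ⊕ 0b01110110 = 0b10001000; E(K, 0b10001000) = 0b01110100.
C2: P2 ⊕ 0b01110100 = 0b01101011; E(K, 0b01101011) = 0b10010111.
C3: P3 ⊕ 0b10010111 = 0b10011000; E(K, 0b10011000) = 0b01100100.
C4: P4 ⊕ 0b01100100 = 0b10010010; E(K, 0b10010010) = 0b01101110.
C5: P5 ⊕ 0b01101110 = 0b10100111; E(K, 0b10100111) = 0b01011011.

C1 = 0b01110100, C2 = 0b10010111, C3 = 0b01100100, C4 = 0b01101110, C5 = 0b01011011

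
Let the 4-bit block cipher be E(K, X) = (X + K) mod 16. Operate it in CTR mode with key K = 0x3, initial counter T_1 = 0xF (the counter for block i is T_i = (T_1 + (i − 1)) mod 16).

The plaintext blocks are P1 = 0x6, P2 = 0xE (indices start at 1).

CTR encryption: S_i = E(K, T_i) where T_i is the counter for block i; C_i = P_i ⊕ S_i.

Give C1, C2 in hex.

C1 = 0x4, C2 = 0xD

C1: T = 0xF, S = E(K, T) = 0x2; 0x6 ⊕ 0x2 = 0x4.
C2: T = 0x0, S = E(K, T) = 0x3; 0xE ⊕ 0x3 = 0xD.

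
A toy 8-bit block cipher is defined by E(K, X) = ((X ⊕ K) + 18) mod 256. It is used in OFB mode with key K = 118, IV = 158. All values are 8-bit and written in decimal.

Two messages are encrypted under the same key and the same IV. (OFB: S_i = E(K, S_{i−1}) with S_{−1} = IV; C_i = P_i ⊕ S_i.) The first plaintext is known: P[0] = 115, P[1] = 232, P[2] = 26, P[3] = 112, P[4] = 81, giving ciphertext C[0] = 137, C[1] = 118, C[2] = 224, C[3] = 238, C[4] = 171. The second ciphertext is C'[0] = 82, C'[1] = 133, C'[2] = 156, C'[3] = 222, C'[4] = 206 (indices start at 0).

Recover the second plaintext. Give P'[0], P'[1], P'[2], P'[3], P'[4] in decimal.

In OFB with a reused IV, both messages share the same keystream S_i, so C_i ⊕ C'_i = P_i ⊕ P'_i and thus P'_i = P_i ⊕ C_i ⊕ C'_i.
P'[0]: 115 ⊕ 137 ⊕ 82 = 168.
P'[1]: 232 ⊕ 118 ⊕ 133 = 27.
P'[2]: 26 ⊕ 224 ⊕ 156 = 102.
P'[3]: 112 ⊕ 238 ⊕ 222 = 64.
P'[4]: 81 ⊕ 171 ⊕ 206 = 52.

P'[0] = 168, P'[1] = 27, P'[2] = 102, P'[3] = 64, P'[4] = 52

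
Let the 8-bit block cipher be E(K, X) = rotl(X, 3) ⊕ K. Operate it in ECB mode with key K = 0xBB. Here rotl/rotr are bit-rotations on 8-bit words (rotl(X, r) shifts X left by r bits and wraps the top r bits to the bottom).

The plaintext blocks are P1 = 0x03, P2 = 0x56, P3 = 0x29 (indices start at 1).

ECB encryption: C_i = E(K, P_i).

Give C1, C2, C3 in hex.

C1: E(K, 0x03) = 0xA3.
C2: E(K, 0x56) = 0x09.
C3: E(K, 0x29) = 0xF2.

C1 = 0xA3, C2 = 0x09, C3 = 0xF2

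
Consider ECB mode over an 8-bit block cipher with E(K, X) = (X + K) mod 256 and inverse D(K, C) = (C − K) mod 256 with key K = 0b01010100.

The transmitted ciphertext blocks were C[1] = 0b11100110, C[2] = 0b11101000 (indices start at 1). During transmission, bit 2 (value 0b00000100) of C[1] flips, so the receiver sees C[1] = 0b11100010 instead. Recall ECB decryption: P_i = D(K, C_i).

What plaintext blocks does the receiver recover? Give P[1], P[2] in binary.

Only C[1] changed, to 0b11100010. In ECB, a change in C_i affects only P_i. Decrypting the received ciphertext:
P[1]: D(K, 0b11100010) = 0b10001110.
P[2]: D(K, 0b11101000) = 0b10010100.
Blocks that differ from the original plaintext: P[1].

P[1] = 0b10001110, P[2] = 0b10010100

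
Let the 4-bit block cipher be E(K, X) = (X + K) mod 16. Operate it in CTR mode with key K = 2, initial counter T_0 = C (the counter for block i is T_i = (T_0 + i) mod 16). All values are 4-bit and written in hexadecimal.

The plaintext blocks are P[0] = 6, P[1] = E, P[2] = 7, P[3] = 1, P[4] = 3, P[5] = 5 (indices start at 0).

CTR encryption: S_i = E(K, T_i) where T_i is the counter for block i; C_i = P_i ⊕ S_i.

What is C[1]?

C[1] = 1

C[0]: T = C, S = E(K, T) = E; 6 ⊕ E = 8.
C[1]: T = D, S = E(K, T) = F; E ⊕ F = 1.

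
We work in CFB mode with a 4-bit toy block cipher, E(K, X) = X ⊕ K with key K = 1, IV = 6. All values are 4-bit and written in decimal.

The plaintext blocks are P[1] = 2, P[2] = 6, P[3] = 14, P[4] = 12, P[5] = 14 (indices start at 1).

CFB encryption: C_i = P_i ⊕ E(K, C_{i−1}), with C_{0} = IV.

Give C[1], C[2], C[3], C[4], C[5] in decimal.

C[1] = 5, C[2] = 2, C[3] = 13, C[4] = 0, C[5] = 15

C[1]: E(K, 6) = 7; 2 ⊕ 7 = 5.
C[2]: E(K, 5) = 4; 6 ⊕ 4 = 2.
C[3]: E(K, 2) = 3; 14 ⊕ 3 = 13.
C[4]: E(K, 13) = 12; 12 ⊕ 12 = 0.
C[5]: E(K, 0) = 1; 14 ⊕ 1 = 15.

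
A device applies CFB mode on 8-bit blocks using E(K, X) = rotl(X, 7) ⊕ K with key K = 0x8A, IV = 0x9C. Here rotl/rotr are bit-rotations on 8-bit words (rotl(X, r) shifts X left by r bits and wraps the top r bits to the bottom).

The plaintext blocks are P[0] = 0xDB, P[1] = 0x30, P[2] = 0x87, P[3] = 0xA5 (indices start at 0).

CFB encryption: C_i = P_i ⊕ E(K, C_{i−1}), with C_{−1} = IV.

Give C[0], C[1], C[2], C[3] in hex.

C[0] = 0x1F, C[1] = 0x35, C[2] = 0x97, C[3] = 0xE4

C[0]: E(K, 0x9C) = 0xC4; 0xDB ⊕ 0xC4 = 0x1F.
C[1]: E(K, 0x1F) = 0x05; 0x30 ⊕ 0x05 = 0x35.
C[2]: E(K, 0x35) = 0x10; 0x87 ⊕ 0x10 = 0x97.
C[3]: E(K, 0x97) = 0x41; 0xA5 ⊕ 0x41 = 0xE4.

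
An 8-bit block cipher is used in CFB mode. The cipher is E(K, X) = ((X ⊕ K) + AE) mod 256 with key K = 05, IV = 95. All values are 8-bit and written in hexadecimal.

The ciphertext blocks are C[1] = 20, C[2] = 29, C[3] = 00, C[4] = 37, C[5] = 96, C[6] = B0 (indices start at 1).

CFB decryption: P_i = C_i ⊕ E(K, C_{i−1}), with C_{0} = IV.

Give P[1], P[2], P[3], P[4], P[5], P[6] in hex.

P[1]: E(K, 95) = 3E; 20 ⊕ 3E = 1E.
P[2]: E(K, 20) = D3; 29 ⊕ D3 = FA.
P[3]: E(K, 29) = DA; 00 ⊕ DA = DA.
P[4]: E(K, 00) = B3; 37 ⊕ B3 = 84.
P[5]: E(K, 37) = E0; 96 ⊕ E0 = 76.
P[6]: E(K, 96) = 41; B0 ⊕ 41 = F1.

P[1] = 1E, P[2] = FA, P[3] = DA, P[4] = 84, P[5] = 76, P[6] = F1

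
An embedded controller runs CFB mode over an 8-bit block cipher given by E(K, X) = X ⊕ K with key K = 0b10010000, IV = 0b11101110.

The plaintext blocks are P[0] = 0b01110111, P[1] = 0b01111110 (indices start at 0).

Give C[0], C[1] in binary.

C[0] = 0b00001001, C[1] = 0b11100111

CFB encryption: C_i = P_i ⊕ E(K, C_{i−1}), with C_{−1} = IV.
C[0]: E(K, 0b11101110) = 0b01111110; 0b01110111 ⊕ 0b01111110 = 0b00001001.
C[1]: E(K, 0b00001001) = 0b10011001; 0b01111110 ⊕ 0b10011001 = 0b11100111.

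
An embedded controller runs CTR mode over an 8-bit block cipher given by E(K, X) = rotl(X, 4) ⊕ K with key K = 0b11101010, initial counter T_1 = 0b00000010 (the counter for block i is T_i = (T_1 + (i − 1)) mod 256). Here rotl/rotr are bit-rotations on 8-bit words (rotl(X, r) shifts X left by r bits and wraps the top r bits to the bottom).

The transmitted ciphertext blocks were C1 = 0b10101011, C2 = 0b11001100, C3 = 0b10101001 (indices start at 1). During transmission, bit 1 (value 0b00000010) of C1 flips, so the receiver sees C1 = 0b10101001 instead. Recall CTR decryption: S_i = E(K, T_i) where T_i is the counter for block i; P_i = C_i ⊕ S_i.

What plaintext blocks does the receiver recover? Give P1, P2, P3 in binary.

P1 = 0b01100011, P2 = 0b00010110, P3 = 0b00000011

Only C1 changed, to 0b10101001. In CTR, a change in C_i flips the same bit in P_i only; the keystream is unaffected. Decrypting the received ciphertext:
P1: T = 0b00000010, S = E(K, T) = 0b11001010; 0b10101001 ⊕ 0b11001010 = 0b01100011.
P2: T = 0b00000011, S = E(K, T) = 0b11011010; 0b11001100 ⊕ 0b11011010 = 0b00010110.
P3: T = 0b00000100, S = E(K, T) = 0b10101010; 0b10101001 ⊕ 0b10101010 = 0b00000011.
Blocks that differ from the original plaintext: P1.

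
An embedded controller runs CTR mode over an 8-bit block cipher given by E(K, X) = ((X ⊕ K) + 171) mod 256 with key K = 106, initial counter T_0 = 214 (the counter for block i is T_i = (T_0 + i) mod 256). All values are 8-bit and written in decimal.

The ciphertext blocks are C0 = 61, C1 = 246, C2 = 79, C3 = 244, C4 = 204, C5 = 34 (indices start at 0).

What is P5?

CTR decryption: S_i = E(K, T_i) where T_i is the counter for block i; P_i = C_i ⊕ S_i.
P5: T = 219, S = E(K, T) = 92; 34 ⊕ 92 = 126.

P5 = 126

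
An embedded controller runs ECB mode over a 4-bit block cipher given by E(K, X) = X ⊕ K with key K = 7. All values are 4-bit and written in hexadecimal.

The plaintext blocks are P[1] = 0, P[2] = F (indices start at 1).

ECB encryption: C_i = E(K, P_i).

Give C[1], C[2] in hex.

C[1] = 7, C[2] = 8

C[1]: E(K, 0) = 7.
C[2]: E(K, F) = 8.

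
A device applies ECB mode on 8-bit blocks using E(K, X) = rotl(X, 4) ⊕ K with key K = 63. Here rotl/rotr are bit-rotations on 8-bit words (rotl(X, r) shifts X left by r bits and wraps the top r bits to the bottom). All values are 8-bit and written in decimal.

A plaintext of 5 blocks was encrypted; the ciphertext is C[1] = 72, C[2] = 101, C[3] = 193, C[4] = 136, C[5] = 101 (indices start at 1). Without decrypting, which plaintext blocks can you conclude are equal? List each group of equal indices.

P[2] = P[5]

ECB encrypts each block independently with the same key, so equal ciphertext blocks imply equal plaintext blocks.
C[2] = C[5] = 101, so P[2] = P[5].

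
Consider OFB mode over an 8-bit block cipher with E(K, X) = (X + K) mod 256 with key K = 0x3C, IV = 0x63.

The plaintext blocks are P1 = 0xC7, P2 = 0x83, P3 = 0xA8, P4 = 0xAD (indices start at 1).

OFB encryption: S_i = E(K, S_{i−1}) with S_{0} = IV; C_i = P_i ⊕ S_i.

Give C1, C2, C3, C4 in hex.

C1 = 0x58, C2 = 0x58, C3 = 0xBF, C4 = 0xFE

C1: S = E(K, 0x63) = 0x9F; 0xC7 ⊕ 0x9F = 0x58.
C2: S = E(K, 0x9F) = 0xDB; 0x83 ⊕ 0xDB = 0x58.
C3: S = E(K, 0xDB) = 0x17; 0xA8 ⊕ 0x17 = 0xBF.
C4: S = E(K, 0x17) = 0x53; 0xAD ⊕ 0x53 = 0xFE.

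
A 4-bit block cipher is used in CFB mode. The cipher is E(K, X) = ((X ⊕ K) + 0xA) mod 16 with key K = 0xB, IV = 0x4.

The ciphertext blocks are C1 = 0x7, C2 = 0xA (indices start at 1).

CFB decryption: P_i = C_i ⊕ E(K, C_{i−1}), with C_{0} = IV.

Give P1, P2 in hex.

P1 = 0xE, P2 = 0xC

P1: E(K, 0x4) = 0x9; 0x7 ⊕ 0x9 = 0xE.
P2: E(K, 0x7) = 0x6; 0xA ⊕ 0x6 = 0xC.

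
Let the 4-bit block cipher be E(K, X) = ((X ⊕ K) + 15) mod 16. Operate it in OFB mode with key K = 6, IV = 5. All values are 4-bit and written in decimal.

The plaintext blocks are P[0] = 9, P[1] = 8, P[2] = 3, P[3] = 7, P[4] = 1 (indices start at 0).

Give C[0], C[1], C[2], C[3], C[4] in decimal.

C[0] = 11, C[1] = 11, C[2] = 7, C[3] = 6, C[4] = 7

OFB encryption: S_i = E(K, S_{i−1}) with S_{−1} = IV; C_i = P_i ⊕ S_i.
C[0]: S = E(K, 5) = 2; 9 ⊕ 2 = 11.
C[1]: S = E(K, 2) = 3; 8 ⊕ 3 = 11.
C[2]: S = E(K, 3) = 4; 3 ⊕ 4 = 7.
C[3]: S = E(K, 4) = 1; 7 ⊕ 1 = 6.
C[4]: S = E(K, 1) = 6; 1 ⊕ 6 = 7.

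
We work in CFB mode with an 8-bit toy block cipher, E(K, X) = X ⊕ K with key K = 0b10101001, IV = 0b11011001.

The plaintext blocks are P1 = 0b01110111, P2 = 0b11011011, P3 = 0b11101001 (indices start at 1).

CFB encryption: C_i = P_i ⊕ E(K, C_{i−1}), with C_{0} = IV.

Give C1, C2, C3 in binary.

C1 = 0b00000111, C2 = 0b01110101, C3 = 0b00110101

C1: E(K, 0b11011001) = 0b01110000; 0b01110111 ⊕ 0b01110000 = 0b00000111.
C2: E(K, 0b00000111) = 0b10101110; 0b11011011 ⊕ 0b10101110 = 0b01110101.
C3: E(K, 0b01110101) = 0b11011100; 0b11101001 ⊕ 0b11011100 = 0b00110101.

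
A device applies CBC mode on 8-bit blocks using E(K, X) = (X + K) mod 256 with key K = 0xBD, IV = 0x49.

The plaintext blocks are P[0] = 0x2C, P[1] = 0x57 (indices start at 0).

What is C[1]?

CBC encryption: C_i = E(K, P_i ⊕ C_{i−1}), with C_{−1} = IV.
C[0]: P[0] ⊕ 0x49 = 0x65; E(K, 0x65) = 0x22.
C[1]: P[1] ⊕ 0x22 = 0x75; E(K, 0x75) = 0x32.

C[1] = 0x32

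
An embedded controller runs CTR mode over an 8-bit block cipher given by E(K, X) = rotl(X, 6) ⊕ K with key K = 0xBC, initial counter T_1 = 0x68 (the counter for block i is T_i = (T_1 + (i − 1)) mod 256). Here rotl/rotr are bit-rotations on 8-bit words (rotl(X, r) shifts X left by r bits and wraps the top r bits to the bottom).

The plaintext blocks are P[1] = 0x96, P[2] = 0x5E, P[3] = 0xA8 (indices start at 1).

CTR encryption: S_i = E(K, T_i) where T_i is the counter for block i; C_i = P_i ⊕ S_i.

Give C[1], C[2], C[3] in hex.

C[1]: T = 0x68, S = E(K, T) = 0xA6; 0x96 ⊕ 0xA6 = 0x30.
C[2]: T = 0x69, S = E(K, T) = 0xE6; 0x5E ⊕ 0xE6 = 0xB8.
C[3]: T = 0x6A, S = E(K, T) = 0x26; 0xA8 ⊕ 0x26 = 0x8E.

C[1] = 0x30, C[2] = 0xB8, C[3] = 0x8E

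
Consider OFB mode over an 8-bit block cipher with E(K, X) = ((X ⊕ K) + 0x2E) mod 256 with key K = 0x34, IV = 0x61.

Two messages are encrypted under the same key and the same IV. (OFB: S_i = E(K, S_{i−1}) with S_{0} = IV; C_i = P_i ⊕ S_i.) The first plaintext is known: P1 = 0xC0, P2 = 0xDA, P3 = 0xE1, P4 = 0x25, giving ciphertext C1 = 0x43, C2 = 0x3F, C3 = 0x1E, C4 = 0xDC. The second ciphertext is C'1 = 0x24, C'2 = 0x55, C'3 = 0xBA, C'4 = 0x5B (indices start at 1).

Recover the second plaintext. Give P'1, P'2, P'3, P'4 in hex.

In OFB with a reused IV, both messages share the same keystream S_i, so C_i ⊕ C'_i = P_i ⊕ P'_i and thus P'_i = P_i ⊕ C_i ⊕ C'_i.
P'1: 0xC0 ⊕ 0x43 ⊕ 0x24 = 0xA7.
P'2: 0xDA ⊕ 0x3F ⊕ 0x55 = 0xB0.
P'3: 0xE1 ⊕ 0x1E ⊕ 0xBA = 0x45.
P'4: 0x25 ⊕ 0xDC ⊕ 0x5B = 0xA2.

P'1 = 0xA7, P'2 = 0xB0, P'3 = 0x45, P'4 = 0xA2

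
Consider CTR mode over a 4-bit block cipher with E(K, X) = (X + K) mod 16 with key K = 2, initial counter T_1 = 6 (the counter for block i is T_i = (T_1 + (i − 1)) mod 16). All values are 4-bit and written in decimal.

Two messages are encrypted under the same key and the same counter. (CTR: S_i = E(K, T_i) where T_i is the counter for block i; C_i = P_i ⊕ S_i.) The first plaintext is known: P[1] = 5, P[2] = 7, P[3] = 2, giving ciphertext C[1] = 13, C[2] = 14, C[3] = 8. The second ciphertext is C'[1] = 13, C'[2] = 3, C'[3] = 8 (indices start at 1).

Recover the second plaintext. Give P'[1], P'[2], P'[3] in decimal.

In CTR with a reused counter, both messages share the same keystream S_i, so C_i ⊕ C'_i = P_i ⊕ P'_i and thus P'_i = P_i ⊕ C_i ⊕ C'_i.
P'[1]: 5 ⊕ 13 ⊕ 13 = 5.
P'[2]: 7 ⊕ 14 ⊕ 3 = 10.
P'[3]: 2 ⊕ 8 ⊕ 8 = 2.

P'[1] = 5, P'[2] = 10, P'[3] = 2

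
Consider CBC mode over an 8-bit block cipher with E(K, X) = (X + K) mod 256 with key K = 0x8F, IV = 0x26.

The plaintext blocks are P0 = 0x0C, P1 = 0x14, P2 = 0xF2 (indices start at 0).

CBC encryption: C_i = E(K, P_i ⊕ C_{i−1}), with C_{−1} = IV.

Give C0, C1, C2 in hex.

C0: P0 ⊕ 0x26 = 0x2A; E(K, 0x2A) = 0xB9.
C1: P1 ⊕ 0xB9 = 0xAD; E(K, 0xAD) = 0x3C.
C2: P2 ⊕ 0x3C = 0xCE; E(K, 0xCE) = 0x5D.

C0 = 0xB9, C1 = 0x3C, C2 = 0x5D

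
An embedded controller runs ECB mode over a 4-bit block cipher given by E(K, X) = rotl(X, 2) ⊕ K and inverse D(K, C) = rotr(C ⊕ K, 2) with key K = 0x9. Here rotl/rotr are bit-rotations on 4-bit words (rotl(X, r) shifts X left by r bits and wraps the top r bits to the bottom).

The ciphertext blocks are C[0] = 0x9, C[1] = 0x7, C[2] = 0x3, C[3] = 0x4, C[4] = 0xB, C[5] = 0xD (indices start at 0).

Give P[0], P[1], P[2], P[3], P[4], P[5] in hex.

ECB decryption: P_i = D(K, C_i).
P[0]: D(K, 0x9) = 0x0.
P[1]: D(K, 0x7) = 0xB.
P[2]: D(K, 0x3) = 0xA.
P[3]: D(K, 0x4) = 0x7.
P[4]: D(K, 0xB) = 0x8.
P[5]: D(K, 0xD) = 0x1.

P[0] = 0x0, P[1] = 0xB, P[2] = 0xA, P[3] = 0x7, P[4] = 0x8, P[5] = 0x1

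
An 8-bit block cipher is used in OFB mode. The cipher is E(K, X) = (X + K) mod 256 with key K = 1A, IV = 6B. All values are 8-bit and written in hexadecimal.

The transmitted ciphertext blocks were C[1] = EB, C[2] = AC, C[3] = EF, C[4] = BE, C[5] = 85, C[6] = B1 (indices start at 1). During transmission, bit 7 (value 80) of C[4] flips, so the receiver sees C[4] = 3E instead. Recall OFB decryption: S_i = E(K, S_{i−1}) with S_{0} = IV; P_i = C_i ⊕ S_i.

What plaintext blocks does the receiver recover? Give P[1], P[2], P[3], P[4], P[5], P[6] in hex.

P[1] = 6E, P[2] = 33, P[3] = 56, P[4] = ED, P[5] = 68, P[6] = B6

Only C[4] changed, to 3E. In OFB, a change in C_i flips the same bit in P_i only; the keystream is unaffected. Decrypting the received ciphertext:
P[1]: S = E(K, 6B) = 85; EB ⊕ 85 = 6E.
P[2]: S = E(K, 85) = 9F; AC ⊕ 9F = 33.
P[3]: S = E(K, 9F) = B9; EF ⊕ B9 = 56.
P[4]: S = E(K, B9) = D3; 3E ⊕ D3 = ED.
P[5]: S = E(K, D3) = ED; 85 ⊕ ED = 68.
P[6]: S = E(K, ED) = 07; B1 ⊕ 07 = B6.
Blocks that differ from the original plaintext: P[4].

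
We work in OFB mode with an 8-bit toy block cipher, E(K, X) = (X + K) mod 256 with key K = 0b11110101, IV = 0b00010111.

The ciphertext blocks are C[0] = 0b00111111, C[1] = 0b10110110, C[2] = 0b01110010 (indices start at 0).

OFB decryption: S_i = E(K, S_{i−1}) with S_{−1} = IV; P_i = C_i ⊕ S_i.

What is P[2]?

P[0]: S = E(K, 0b00010111) = 0b00001100; 0b00111111 ⊕ 0b00001100 = 0b00110011.
P[1]: S = E(K, 0b00001100) = 0b00000001; 0b10110110 ⊕ 0b00000001 = 0b10110111.
P[2]: S = E(K, 0b00000001) = 0b11110110; 0b01110010 ⊕ 0b11110110 = 0b10000100.

P[2] = 0b10000100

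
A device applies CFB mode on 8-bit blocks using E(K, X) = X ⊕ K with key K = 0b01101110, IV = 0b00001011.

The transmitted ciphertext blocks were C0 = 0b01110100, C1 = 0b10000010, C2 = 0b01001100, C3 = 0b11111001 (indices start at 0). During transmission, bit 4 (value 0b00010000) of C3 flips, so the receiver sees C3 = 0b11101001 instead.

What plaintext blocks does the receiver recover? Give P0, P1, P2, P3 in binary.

P0 = 0b00010001, P1 = 0b10011000, P2 = 0b10100000, P3 = 0b11001011

CFB decryption: P_i = C_i ⊕ E(K, C_{i−1}), with C_{−1} = IV.
Only C3 changed, to 0b11101001. In CFB, a change in C_i flips the same bit in P_i and garbles P_{i+1}. Decrypting the received ciphertext:
P0: E(K, 0b00001011) = 0b01100101; 0b01110100 ⊕ 0b01100101 = 0b00010001.
P1: E(K, 0b01110100) = 0b00011010; 0b10000010 ⊕ 0b00011010 = 0b10011000.
P2: E(K, 0b10000010) = 0b11101100; 0b01001100 ⊕ 0b11101100 = 0b10100000.
P3: E(K, 0b01001100) = 0b00100010; 0b11101001 ⊕ 0b00100010 = 0b11001011.
Blocks that differ from the original plaintext: P3.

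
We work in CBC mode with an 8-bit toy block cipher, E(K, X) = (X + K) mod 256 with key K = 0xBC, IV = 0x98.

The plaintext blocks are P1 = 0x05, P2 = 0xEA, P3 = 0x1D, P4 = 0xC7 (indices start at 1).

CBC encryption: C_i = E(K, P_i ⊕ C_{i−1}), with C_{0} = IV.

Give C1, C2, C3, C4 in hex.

C1: P1 ⊕ 0x98 = 0x9D; E(K, 0x9D) = 0x59.
C2: P2 ⊕ 0x59 = 0xB3; E(K, 0xB3) = 0x6F.
C3: P3 ⊕ 0x6F = 0x72; E(K, 0x72) = 0x2E.
C4: P4 ⊕ 0x2E = 0xE9; E(K, 0xE9) = 0xA5.

C1 = 0x59, C2 = 0x6F, C3 = 0x2E, C4 = 0xA5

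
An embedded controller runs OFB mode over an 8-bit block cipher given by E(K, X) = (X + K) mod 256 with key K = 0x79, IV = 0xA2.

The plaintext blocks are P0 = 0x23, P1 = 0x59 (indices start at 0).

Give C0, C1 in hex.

C0 = 0x38, C1 = 0xCD

OFB encryption: S_i = E(K, S_{i−1}) with S_{−1} = IV; C_i = P_i ⊕ S_i.
C0: S = E(K, 0xA2) = 0x1B; 0x23 ⊕ 0x1B = 0x38.
C1: S = E(K, 0x1B) = 0x94; 0x59 ⊕ 0x94 = 0xCD.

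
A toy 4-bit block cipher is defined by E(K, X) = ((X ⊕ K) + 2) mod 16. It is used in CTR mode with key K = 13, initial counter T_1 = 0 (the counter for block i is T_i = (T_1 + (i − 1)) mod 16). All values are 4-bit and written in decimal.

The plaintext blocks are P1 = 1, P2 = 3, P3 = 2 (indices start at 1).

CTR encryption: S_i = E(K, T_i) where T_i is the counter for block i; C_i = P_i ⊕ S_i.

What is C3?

C1: T = 0, S = E(K, T) = 15; 1 ⊕ 15 = 14.
C2: T = 1, S = E(K, T) = 14; 3 ⊕ 14 = 13.
C3: T = 2, S = E(K, T) = 1; 2 ⊕ 1 = 3.

C3 = 3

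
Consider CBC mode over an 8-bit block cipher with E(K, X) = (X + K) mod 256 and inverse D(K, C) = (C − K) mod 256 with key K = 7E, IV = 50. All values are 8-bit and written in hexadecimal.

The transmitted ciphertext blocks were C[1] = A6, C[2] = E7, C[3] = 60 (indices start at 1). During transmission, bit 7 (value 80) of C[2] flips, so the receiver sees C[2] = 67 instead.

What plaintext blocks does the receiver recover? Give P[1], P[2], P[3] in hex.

P[1] = 78, P[2] = 4F, P[3] = 85

CBC decryption: P_i = D(K, C_i) ⊕ C_{i−1}, with C_{0} = IV.
Only C[2] changed, to 67. In CBC, a change in C_i garbles P_i and flips the same bit in P_{i+1}. Decrypting the received ciphertext:
P[1]: D(K, A6) = 28; 28 ⊕ 50 = 78.
P[2]: D(K, 67) = E9; E9 ⊕ A6 = 4F.
P[3]: D(K, 60) = E2; E2 ⊕ 67 = 85.
Blocks that differ from the original plaintext: P[2], P[3].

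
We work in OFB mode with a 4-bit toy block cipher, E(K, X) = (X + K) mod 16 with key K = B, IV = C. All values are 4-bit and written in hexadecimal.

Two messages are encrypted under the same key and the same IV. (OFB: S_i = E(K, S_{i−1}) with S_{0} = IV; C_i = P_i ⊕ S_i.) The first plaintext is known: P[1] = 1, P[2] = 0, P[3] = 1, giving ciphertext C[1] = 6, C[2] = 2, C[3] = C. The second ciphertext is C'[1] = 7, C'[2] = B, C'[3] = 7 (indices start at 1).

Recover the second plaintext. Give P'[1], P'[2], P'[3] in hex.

P'[1] = 0, P'[2] = 9, P'[3] = A

In OFB with a reused IV, both messages share the same keystream S_i, so C_i ⊕ C'_i = P_i ⊕ P'_i and thus P'_i = P_i ⊕ C_i ⊕ C'_i.
P'[1]: 1 ⊕ 6 ⊕ 7 = 0.
P'[2]: 0 ⊕ 2 ⊕ B = 9.
P'[3]: 1 ⊕ C ⊕ 7 = A.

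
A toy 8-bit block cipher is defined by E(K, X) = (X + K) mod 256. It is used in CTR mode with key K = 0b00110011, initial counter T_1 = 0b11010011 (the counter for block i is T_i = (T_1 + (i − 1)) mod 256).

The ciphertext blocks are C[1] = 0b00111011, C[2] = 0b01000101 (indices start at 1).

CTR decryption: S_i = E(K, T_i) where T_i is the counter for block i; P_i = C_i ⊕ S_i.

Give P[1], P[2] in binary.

P[1]: T = 0b11010011, S = E(K, T) = 0b00000110; 0b00111011 ⊕ 0b00000110 = 0b00111101.
P[2]: T = 0b11010100, S = E(K, T) = 0b00000111; 0b01000101 ⊕ 0b00000111 = 0b01000010.

P[1] = 0b00111101, P[2] = 0b01000010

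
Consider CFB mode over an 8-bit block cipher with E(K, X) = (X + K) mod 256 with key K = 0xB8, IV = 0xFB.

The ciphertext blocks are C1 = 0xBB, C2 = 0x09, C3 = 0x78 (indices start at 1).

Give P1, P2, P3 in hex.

P1 = 0x08, P2 = 0x7A, P3 = 0xB9

CFB decryption: P_i = C_i ⊕ E(K, C_{i−1}), with C_{0} = IV.
P1: E(K, 0xFB) = 0xB3; 0xBB ⊕ 0xB3 = 0x08.
P2: E(K, 0xBB) = 0x73; 0x09 ⊕ 0x73 = 0x7A.
P3: E(K, 0x09) = 0xC1; 0x78 ⊕ 0xC1 = 0xB9.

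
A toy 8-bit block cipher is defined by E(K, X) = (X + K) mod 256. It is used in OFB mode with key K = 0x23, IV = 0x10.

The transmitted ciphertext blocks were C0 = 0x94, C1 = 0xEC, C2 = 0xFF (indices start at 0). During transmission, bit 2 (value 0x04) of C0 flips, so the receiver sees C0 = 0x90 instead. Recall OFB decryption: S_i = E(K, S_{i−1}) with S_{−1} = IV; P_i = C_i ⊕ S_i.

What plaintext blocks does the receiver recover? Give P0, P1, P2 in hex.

P0 = 0xA3, P1 = 0xBA, P2 = 0x86

Only C0 changed, to 0x90. In OFB, a change in C_i flips the same bit in P_i only; the keystream is unaffected. Decrypting the received ciphertext:
P0: S = E(K, 0x10) = 0x33; 0x90 ⊕ 0x33 = 0xA3.
P1: S = E(K, 0x33) = 0x56; 0xEC ⊕ 0x56 = 0xBA.
P2: S = E(K, 0x56) = 0x79; 0xFF ⊕ 0x79 = 0x86.
Blocks that differ from the original plaintext: P0.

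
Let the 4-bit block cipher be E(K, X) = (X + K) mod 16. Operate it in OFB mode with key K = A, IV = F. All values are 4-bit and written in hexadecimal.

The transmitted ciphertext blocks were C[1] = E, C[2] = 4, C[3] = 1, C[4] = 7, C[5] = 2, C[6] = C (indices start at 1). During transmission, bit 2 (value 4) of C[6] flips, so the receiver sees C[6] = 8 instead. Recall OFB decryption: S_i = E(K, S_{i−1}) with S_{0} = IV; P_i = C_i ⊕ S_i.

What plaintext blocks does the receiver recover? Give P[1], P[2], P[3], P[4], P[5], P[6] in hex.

Only C[6] changed, to 8. In OFB, a change in C_i flips the same bit in P_i only; the keystream is unaffected. Decrypting the received ciphertext:
P[1]: S = E(K, F) = 9; E ⊕ 9 = 7.
P[2]: S = E(K, 9) = 3; 4 ⊕ 3 = 7.
P[3]: S = E(K, 3) = D; 1 ⊕ D = C.
P[4]: S = E(K, D) = 7; 7 ⊕ 7 = 0.
P[5]: S = E(K, 7) = 1; 2 ⊕ 1 = 3.
P[6]: S = E(K, 1) = B; 8 ⊕ B = 3.
Blocks that differ from the original plaintext: P[6].

P[1] = 7, P[2] = 7, P[3] = C, P[4] = 0, P[5] = 3, P[6] = 3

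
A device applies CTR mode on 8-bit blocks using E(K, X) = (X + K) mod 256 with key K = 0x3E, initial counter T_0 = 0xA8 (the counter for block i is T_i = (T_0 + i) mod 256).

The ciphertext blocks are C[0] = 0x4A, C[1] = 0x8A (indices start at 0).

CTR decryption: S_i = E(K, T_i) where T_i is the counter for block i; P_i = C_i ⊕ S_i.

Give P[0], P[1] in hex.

P[0] = 0xAC, P[1] = 0x6D

P[0]: T = 0xA8, S = E(K, T) = 0xE6; 0x4A ⊕ 0xE6 = 0xAC.
P[1]: T = 0xA9, S = E(K, T) = 0xE7; 0x8A ⊕ 0xE7 = 0x6D.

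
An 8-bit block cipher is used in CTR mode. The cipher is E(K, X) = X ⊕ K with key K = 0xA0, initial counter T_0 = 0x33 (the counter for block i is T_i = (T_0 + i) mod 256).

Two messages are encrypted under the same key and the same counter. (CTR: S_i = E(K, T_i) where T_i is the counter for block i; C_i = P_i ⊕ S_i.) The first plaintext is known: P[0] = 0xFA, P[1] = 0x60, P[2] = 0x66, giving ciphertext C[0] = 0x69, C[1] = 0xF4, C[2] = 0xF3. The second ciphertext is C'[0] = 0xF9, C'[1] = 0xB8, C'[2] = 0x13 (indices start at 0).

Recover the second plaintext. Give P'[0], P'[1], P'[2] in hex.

In CTR with a reused counter, both messages share the same keystream S_i, so C_i ⊕ C'_i = P_i ⊕ P'_i and thus P'_i = P_i ⊕ C_i ⊕ C'_i.
P'[0]: 0xFA ⊕ 0x69 ⊕ 0xF9 = 0x6A.
P'[1]: 0x60 ⊕ 0xF4 ⊕ 0xB8 = 0x2C.
P'[2]: 0x66 ⊕ 0xF3 ⊕ 0x13 = 0x86.

P'[0] = 0x6A, P'[1] = 0x2C, P'[2] = 0x86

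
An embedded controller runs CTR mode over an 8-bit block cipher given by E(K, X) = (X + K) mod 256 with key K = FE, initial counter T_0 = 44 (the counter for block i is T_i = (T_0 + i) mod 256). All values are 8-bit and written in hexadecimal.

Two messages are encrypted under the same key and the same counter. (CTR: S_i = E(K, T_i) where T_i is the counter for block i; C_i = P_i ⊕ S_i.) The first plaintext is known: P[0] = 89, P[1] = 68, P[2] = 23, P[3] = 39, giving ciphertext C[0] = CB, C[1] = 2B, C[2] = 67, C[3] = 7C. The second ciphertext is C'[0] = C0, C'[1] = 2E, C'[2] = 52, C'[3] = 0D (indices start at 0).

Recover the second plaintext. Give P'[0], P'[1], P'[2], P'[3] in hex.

In CTR with a reused counter, both messages share the same keystream S_i, so C_i ⊕ C'_i = P_i ⊕ P'_i and thus P'_i = P_i ⊕ C_i ⊕ C'_i.
P'[0]: 89 ⊕ CB ⊕ C0 = 82.
P'[1]: 68 ⊕ 2B ⊕ 2E = 6D.
P'[2]: 23 ⊕ 67 ⊕ 52 = 16.
P'[3]: 39 ⊕ 7C ⊕ 0D = 48.

P'[0] = 82, P'[1] = 6D, P'[2] = 16, P'[3] = 48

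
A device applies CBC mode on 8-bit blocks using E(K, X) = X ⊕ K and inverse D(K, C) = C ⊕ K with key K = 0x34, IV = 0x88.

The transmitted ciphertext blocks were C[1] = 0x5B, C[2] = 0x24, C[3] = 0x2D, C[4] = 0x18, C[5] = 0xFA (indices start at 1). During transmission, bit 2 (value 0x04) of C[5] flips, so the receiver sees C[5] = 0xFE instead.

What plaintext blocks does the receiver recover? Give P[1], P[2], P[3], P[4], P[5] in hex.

CBC decryption: P_i = D(K, C_i) ⊕ C_{i−1}, with C_{0} = IV.
Only C[5] changed, to 0xFE. In CBC, a change in C_i garbles P_i and flips the same bit in P_{i+1}. Decrypting the received ciphertext:
P[1]: D(K, 0x5B) = 0x6F; 0x6F ⊕ 0x88 = 0xE7.
P[2]: D(K, 0x24) = 0x10; 0x10 ⊕ 0x5B = 0x4B.
P[3]: D(K, 0x2D) = 0x19; 0x19 ⊕ 0x24 = 0x3D.
P[4]: D(K, 0x18) = 0x2C; 0x2C ⊕ 0x2D = 0x01.
P[5]: D(K, 0xFE) = 0xCA; 0xCA ⊕ 0x18 = 0xD2.
Blocks that differ from the original plaintext: P[5].

P[1] = 0xE7, P[2] = 0x4B, P[3] = 0x3D, P[4] = 0x01, P[5] = 0xD2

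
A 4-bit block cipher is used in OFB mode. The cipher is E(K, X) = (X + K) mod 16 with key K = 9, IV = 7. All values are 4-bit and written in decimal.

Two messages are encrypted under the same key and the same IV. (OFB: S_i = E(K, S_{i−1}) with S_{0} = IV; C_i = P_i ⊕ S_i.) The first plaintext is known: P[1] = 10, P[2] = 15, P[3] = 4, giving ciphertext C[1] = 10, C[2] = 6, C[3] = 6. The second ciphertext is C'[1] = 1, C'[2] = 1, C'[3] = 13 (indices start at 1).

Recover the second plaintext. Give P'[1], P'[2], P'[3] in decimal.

In OFB with a reused IV, both messages share the same keystream S_i, so C_i ⊕ C'_i = P_i ⊕ P'_i and thus P'_i = P_i ⊕ C_i ⊕ C'_i.
P'[1]: 10 ⊕ 10 ⊕ 1 = 1.
P'[2]: 15 ⊕ 6 ⊕ 1 = 8.
P'[3]: 4 ⊕ 6 ⊕ 13 = 15.

P'[1] = 1, P'[2] = 8, P'[3] = 15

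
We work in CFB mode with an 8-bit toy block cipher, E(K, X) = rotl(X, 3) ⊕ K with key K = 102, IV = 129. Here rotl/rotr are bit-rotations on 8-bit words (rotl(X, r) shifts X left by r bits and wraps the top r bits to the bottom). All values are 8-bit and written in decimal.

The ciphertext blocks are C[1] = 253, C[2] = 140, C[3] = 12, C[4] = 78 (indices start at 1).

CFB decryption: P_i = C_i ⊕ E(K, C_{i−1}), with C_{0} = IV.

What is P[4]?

P[4]: E(K, 12) = 6; 78 ⊕ 6 = 72.

P[4] = 72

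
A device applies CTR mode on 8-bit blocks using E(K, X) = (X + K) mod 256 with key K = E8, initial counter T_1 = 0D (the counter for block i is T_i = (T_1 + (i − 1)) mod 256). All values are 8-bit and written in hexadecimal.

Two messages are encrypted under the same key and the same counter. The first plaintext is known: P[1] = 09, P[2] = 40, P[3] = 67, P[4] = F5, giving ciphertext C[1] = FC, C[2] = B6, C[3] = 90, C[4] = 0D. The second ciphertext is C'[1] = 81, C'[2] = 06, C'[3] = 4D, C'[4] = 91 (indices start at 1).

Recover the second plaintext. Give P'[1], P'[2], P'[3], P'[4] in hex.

P'[1] = 74, P'[2] = F0, P'[3] = BA, P'[4] = 69

In CTR with a reused counter, both messages share the same keystream S_i, so C_i ⊕ C'_i = P_i ⊕ P'_i and thus P'_i = P_i ⊕ C_i ⊕ C'_i.
P'[1]: 09 ⊕ FC ⊕ 81 = 74.
P'[2]: 40 ⊕ B6 ⊕ 06 = F0.
P'[3]: 67 ⊕ 90 ⊕ 4D = BA.
P'[4]: F5 ⊕ 0D ⊕ 91 = 69.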